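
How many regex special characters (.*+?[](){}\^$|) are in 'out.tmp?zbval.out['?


Regex special characters are: . * + ? [ ] ( ) { } \ ^ $ |
Scanning 'out.tmp?zbval.out[':
  pos 3: '.' -> SPECIAL
  pos 7: '?' -> SPECIAL
  pos 13: '.' -> SPECIAL
  pos 17: '[' -> SPECIAL
Special chars found: ['.', '?', '.', '[']
Total: 4

4


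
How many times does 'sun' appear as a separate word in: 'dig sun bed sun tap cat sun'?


Scanning each word for exact match 'sun':
  Word 1: 'dig' -> no
  Word 2: 'sun' -> MATCH
  Word 3: 'bed' -> no
  Word 4: 'sun' -> MATCH
  Word 5: 'tap' -> no
  Word 6: 'cat' -> no
  Word 7: 'sun' -> MATCH
Total matches: 3

3


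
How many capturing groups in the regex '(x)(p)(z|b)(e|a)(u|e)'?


To count capturing groups, count each '(' that starts a group.
Pattern: '(x)(p)(z|b)(e|a)(u|e)'
Walking through the pattern:
  Position 0: '(' -> group #1
  Position 3: '(' -> group #2
  Position 6: '(' -> group #3
  Position 11: '(' -> group #4
  Position 16: '(' -> group #5
Total capturing groups: 5

5


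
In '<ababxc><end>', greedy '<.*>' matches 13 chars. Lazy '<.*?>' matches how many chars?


Greedy '<.*>' tries to match as MUCH as possible.
Lazy '<.*?>' tries to match as LITTLE as possible.

String: '<ababxc><end>'
Greedy '<.*>' starts at first '<' and extends to the LAST '>': '<ababxc><end>' (13 chars)
Lazy '<.*?>' starts at first '<' and stops at the FIRST '>': '<ababxc>' (8 chars)

8


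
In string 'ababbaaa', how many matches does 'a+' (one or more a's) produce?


Pattern 'a+' matches one or more consecutive a's.
String: 'ababbaaa'
Scanning for runs of a:
  Match 1: 'a' (length 1)
  Match 2: 'a' (length 1)
  Match 3: 'aaa' (length 3)
Total matches: 3

3


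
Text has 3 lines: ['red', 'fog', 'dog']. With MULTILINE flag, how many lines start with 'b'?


With MULTILINE flag, ^ matches the start of each line.
Lines: ['red', 'fog', 'dog']
Checking which lines start with 'b':
  Line 1: 'red' -> no
  Line 2: 'fog' -> no
  Line 3: 'dog' -> no
Matching lines: []
Count: 0

0


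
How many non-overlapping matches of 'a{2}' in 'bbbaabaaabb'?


Pattern 'a{2}' matches exactly 2 consecutive a's (greedy, non-overlapping).
String: 'bbbaabaaabb'
Scanning for runs of a's:
  Run at pos 3: 'aa' (length 2) -> 1 match(es)
  Run at pos 6: 'aaa' (length 3) -> 1 match(es)
Matches found: ['aa', 'aa']
Total: 2

2


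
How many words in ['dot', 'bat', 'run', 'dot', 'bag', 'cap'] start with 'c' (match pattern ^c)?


Pattern ^c anchors to start of word. Check which words begin with 'c':
  'dot' -> no
  'bat' -> no
  'run' -> no
  'dot' -> no
  'bag' -> no
  'cap' -> MATCH (starts with 'c')
Matching words: ['cap']
Count: 1

1


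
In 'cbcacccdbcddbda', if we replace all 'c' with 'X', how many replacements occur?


re.sub('c', 'X', text) replaces every occurrence of 'c' with 'X'.
Text: 'cbcacccdbcddbda'
Scanning for 'c':
  pos 0: 'c' -> replacement #1
  pos 2: 'c' -> replacement #2
  pos 4: 'c' -> replacement #3
  pos 5: 'c' -> replacement #4
  pos 6: 'c' -> replacement #5
  pos 9: 'c' -> replacement #6
Total replacements: 6

6


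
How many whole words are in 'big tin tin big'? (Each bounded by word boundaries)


Word boundaries (\b) mark the start/end of each word.
Text: 'big tin tin big'
Splitting by whitespace:
  Word 1: 'big'
  Word 2: 'tin'
  Word 3: 'tin'
  Word 4: 'big'
Total whole words: 4

4


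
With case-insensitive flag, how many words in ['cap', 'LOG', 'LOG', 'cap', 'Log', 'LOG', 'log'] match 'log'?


Case-insensitive matching: compare each word's lowercase form to 'log'.
  'cap' -> lower='cap' -> no
  'LOG' -> lower='log' -> MATCH
  'LOG' -> lower='log' -> MATCH
  'cap' -> lower='cap' -> no
  'Log' -> lower='log' -> MATCH
  'LOG' -> lower='log' -> MATCH
  'log' -> lower='log' -> MATCH
Matches: ['LOG', 'LOG', 'Log', 'LOG', 'log']
Count: 5

5


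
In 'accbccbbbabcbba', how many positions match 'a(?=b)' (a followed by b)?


Lookahead 'a(?=b)' matches 'a' only when followed by 'b'.
String: 'accbccbbbabcbba'
Checking each position where char is 'a':
  pos 0: 'a' -> no (next='c')
  pos 9: 'a' -> MATCH (next='b')
Matching positions: [9]
Count: 1

1


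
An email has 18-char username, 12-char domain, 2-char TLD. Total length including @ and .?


An email address has format: username@domain.tld
Username length: 18
'@' character: 1
Domain length: 12
'.' character: 1
TLD length: 2
Total = 18 + 1 + 12 + 1 + 2 = 34

34


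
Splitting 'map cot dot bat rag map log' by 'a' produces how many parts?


Splitting by 'a' breaks the string at each occurrence of the separator.
Text: 'map cot dot bat rag map log'
Parts after split:
  Part 1: 'm'
  Part 2: 'p cot dot b'
  Part 3: 't r'
  Part 4: 'g m'
  Part 5: 'p log'
Total parts: 5

5


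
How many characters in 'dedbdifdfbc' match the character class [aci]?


Character class [aci] matches any of: {a, c, i}
Scanning string 'dedbdifdfbc' character by character:
  pos 0: 'd' -> no
  pos 1: 'e' -> no
  pos 2: 'd' -> no
  pos 3: 'b' -> no
  pos 4: 'd' -> no
  pos 5: 'i' -> MATCH
  pos 6: 'f' -> no
  pos 7: 'd' -> no
  pos 8: 'f' -> no
  pos 9: 'b' -> no
  pos 10: 'c' -> MATCH
Total matches: 2

2


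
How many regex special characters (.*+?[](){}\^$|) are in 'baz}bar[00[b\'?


Regex special characters are: . * + ? [ ] ( ) { } \ ^ $ |
Scanning 'baz}bar[00[b\':
  pos 3: '}' -> SPECIAL
  pos 7: '[' -> SPECIAL
  pos 10: '[' -> SPECIAL
  pos 12: '\' -> SPECIAL
Special chars found: ['}', '[', '[', '\\']
Total: 4

4


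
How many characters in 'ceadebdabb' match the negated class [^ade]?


Negated class [^ade] matches any char NOT in {a, d, e}
Scanning 'ceadebdabb':
  pos 0: 'c' -> MATCH
  pos 1: 'e' -> no (excluded)
  pos 2: 'a' -> no (excluded)
  pos 3: 'd' -> no (excluded)
  pos 4: 'e' -> no (excluded)
  pos 5: 'b' -> MATCH
  pos 6: 'd' -> no (excluded)
  pos 7: 'a' -> no (excluded)
  pos 8: 'b' -> MATCH
  pos 9: 'b' -> MATCH
Total matches: 4

4


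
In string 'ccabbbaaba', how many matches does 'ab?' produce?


Pattern 'ab?' matches 'a' optionally followed by 'b'.
String: 'ccabbbaaba'
Scanning left to right for 'a' then checking next char:
  Match 1: 'ab' (a followed by b)
  Match 2: 'a' (a not followed by b)
  Match 3: 'ab' (a followed by b)
  Match 4: 'a' (a not followed by b)
Total matches: 4

4


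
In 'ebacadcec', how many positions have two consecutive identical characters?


Looking for consecutive identical characters in 'ebacadcec':
  pos 0-1: 'e' vs 'b' -> different
  pos 1-2: 'b' vs 'a' -> different
  pos 2-3: 'a' vs 'c' -> different
  pos 3-4: 'c' vs 'a' -> different
  pos 4-5: 'a' vs 'd' -> different
  pos 5-6: 'd' vs 'c' -> different
  pos 6-7: 'c' vs 'e' -> different
  pos 7-8: 'e' vs 'c' -> different
Consecutive identical pairs: []
Count: 0

0


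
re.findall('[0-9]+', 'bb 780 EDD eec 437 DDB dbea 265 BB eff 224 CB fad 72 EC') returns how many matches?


Pattern '[0-9]+' finds one or more digits.
Text: 'bb 780 EDD eec 437 DDB dbea 265 BB eff 224 CB fad 72 EC'
Scanning for matches:
  Match 1: '780'
  Match 2: '437'
  Match 3: '265'
  Match 4: '224'
  Match 5: '72'
Total matches: 5

5


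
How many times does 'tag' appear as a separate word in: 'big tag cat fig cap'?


Scanning each word for exact match 'tag':
  Word 1: 'big' -> no
  Word 2: 'tag' -> MATCH
  Word 3: 'cat' -> no
  Word 4: 'fig' -> no
  Word 5: 'cap' -> no
Total matches: 1

1


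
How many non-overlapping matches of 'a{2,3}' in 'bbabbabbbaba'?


Pattern 'a{2,3}' matches between 2 and 3 consecutive a's (greedy).
String: 'bbabbabbbaba'
Finding runs of a's and applying greedy matching:
  Run at pos 2: 'a' (length 1)
  Run at pos 5: 'a' (length 1)
  Run at pos 9: 'a' (length 1)
  Run at pos 11: 'a' (length 1)
Matches: []
Count: 0

0


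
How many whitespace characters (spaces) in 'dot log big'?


\s matches whitespace characters (spaces, tabs, etc.).
Text: 'dot log big'
This text has 3 words separated by spaces.
Number of spaces = number of words - 1 = 3 - 1 = 2

2


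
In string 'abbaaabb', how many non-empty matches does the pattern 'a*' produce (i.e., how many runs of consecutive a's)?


Pattern 'a*' matches zero or more a's. We want non-empty runs of consecutive a's.
String: 'abbaaabb'
Walking through the string to find runs of a's:
  Run 1: positions 0-0 -> 'a'
  Run 2: positions 3-5 -> 'aaa'
Non-empty runs found: ['a', 'aaa']
Count: 2

2


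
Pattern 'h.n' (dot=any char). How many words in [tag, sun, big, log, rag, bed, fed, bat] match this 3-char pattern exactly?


Pattern 'h.n' means: starts with 'h', any single char, ends with 'n'.
Checking each word (must be exactly 3 chars):
  'tag' (len=3): no
  'sun' (len=3): no
  'big' (len=3): no
  'log' (len=3): no
  'rag' (len=3): no
  'bed' (len=3): no
  'fed' (len=3): no
  'bat' (len=3): no
Matching words: []
Total: 0

0


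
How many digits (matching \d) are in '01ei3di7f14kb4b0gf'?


\d matches any digit 0-9.
Scanning '01ei3di7f14kb4b0gf':
  pos 0: '0' -> DIGIT
  pos 1: '1' -> DIGIT
  pos 4: '3' -> DIGIT
  pos 7: '7' -> DIGIT
  pos 9: '1' -> DIGIT
  pos 10: '4' -> DIGIT
  pos 13: '4' -> DIGIT
  pos 15: '0' -> DIGIT
Digits found: ['0', '1', '3', '7', '1', '4', '4', '0']
Total: 8

8


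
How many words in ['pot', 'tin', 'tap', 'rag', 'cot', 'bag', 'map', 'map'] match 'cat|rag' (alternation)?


Alternation 'cat|rag' matches either 'cat' or 'rag'.
Checking each word:
  'pot' -> no
  'tin' -> no
  'tap' -> no
  'rag' -> MATCH
  'cot' -> no
  'bag' -> no
  'map' -> no
  'map' -> no
Matches: ['rag']
Count: 1

1


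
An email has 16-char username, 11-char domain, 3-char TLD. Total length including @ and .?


An email address has format: username@domain.tld
Username length: 16
'@' character: 1
Domain length: 11
'.' character: 1
TLD length: 3
Total = 16 + 1 + 11 + 1 + 3 = 32

32


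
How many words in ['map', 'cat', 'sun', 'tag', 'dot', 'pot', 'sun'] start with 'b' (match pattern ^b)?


Pattern ^b anchors to start of word. Check which words begin with 'b':
  'map' -> no
  'cat' -> no
  'sun' -> no
  'tag' -> no
  'dot' -> no
  'pot' -> no
  'sun' -> no
Matching words: []
Count: 0

0


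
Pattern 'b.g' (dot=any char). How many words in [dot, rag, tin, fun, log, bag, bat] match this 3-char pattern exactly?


Pattern 'b.g' means: starts with 'b', any single char, ends with 'g'.
Checking each word (must be exactly 3 chars):
  'dot' (len=3): no
  'rag' (len=3): no
  'tin' (len=3): no
  'fun' (len=3): no
  'log' (len=3): no
  'bag' (len=3): MATCH
  'bat' (len=3): no
Matching words: ['bag']
Total: 1

1


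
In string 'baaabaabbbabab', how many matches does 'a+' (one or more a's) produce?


Pattern 'a+' matches one or more consecutive a's.
String: 'baaabaabbbabab'
Scanning for runs of a:
  Match 1: 'aaa' (length 3)
  Match 2: 'aa' (length 2)
  Match 3: 'a' (length 1)
  Match 4: 'a' (length 1)
Total matches: 4

4


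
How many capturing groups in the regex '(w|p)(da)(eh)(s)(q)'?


To count capturing groups, count each '(' that starts a group.
Pattern: '(w|p)(da)(eh)(s)(q)'
Walking through the pattern:
  Position 0: '(' -> group #1
  Position 5: '(' -> group #2
  Position 9: '(' -> group #3
  Position 13: '(' -> group #4
  Position 16: '(' -> group #5
Total capturing groups: 5

5


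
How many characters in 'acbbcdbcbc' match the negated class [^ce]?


Negated class [^ce] matches any char NOT in {c, e}
Scanning 'acbbcdbcbc':
  pos 0: 'a' -> MATCH
  pos 1: 'c' -> no (excluded)
  pos 2: 'b' -> MATCH
  pos 3: 'b' -> MATCH
  pos 4: 'c' -> no (excluded)
  pos 5: 'd' -> MATCH
  pos 6: 'b' -> MATCH
  pos 7: 'c' -> no (excluded)
  pos 8: 'b' -> MATCH
  pos 9: 'c' -> no (excluded)
Total matches: 6

6


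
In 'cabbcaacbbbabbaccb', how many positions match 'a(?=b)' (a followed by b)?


Lookahead 'a(?=b)' matches 'a' only when followed by 'b'.
String: 'cabbcaacbbbabbaccb'
Checking each position where char is 'a':
  pos 1: 'a' -> MATCH (next='b')
  pos 5: 'a' -> no (next='a')
  pos 6: 'a' -> no (next='c')
  pos 11: 'a' -> MATCH (next='b')
  pos 14: 'a' -> no (next='c')
Matching positions: [1, 11]
Count: 2

2


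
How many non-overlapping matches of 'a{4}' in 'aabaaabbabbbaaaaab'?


Pattern 'a{4}' matches exactly 4 consecutive a's (greedy, non-overlapping).
String: 'aabaaabbabbbaaaaab'
Scanning for runs of a's:
  Run at pos 0: 'aa' (length 2) -> 0 match(es)
  Run at pos 3: 'aaa' (length 3) -> 0 match(es)
  Run at pos 8: 'a' (length 1) -> 0 match(es)
  Run at pos 12: 'aaaaa' (length 5) -> 1 match(es)
Matches found: ['aaaa']
Total: 1

1


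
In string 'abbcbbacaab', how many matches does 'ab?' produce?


Pattern 'ab?' matches 'a' optionally followed by 'b'.
String: 'abbcbbacaab'
Scanning left to right for 'a' then checking next char:
  Match 1: 'ab' (a followed by b)
  Match 2: 'a' (a not followed by b)
  Match 3: 'a' (a not followed by b)
  Match 4: 'ab' (a followed by b)
Total matches: 4

4


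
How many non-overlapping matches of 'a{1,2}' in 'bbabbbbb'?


Pattern 'a{1,2}' matches between 1 and 2 consecutive a's (greedy).
String: 'bbabbbbb'
Finding runs of a's and applying greedy matching:
  Run at pos 2: 'a' (length 1)
Matches: ['a']
Count: 1

1


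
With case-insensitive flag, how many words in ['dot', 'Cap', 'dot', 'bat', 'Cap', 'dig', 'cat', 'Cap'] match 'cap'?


Case-insensitive matching: compare each word's lowercase form to 'cap'.
  'dot' -> lower='dot' -> no
  'Cap' -> lower='cap' -> MATCH
  'dot' -> lower='dot' -> no
  'bat' -> lower='bat' -> no
  'Cap' -> lower='cap' -> MATCH
  'dig' -> lower='dig' -> no
  'cat' -> lower='cat' -> no
  'Cap' -> lower='cap' -> MATCH
Matches: ['Cap', 'Cap', 'Cap']
Count: 3

3


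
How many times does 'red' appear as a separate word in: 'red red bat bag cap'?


Scanning each word for exact match 'red':
  Word 1: 'red' -> MATCH
  Word 2: 'red' -> MATCH
  Word 3: 'bat' -> no
  Word 4: 'bag' -> no
  Word 5: 'cap' -> no
Total matches: 2

2


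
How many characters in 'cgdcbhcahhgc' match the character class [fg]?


Character class [fg] matches any of: {f, g}
Scanning string 'cgdcbhcahhgc' character by character:
  pos 0: 'c' -> no
  pos 1: 'g' -> MATCH
  pos 2: 'd' -> no
  pos 3: 'c' -> no
  pos 4: 'b' -> no
  pos 5: 'h' -> no
  pos 6: 'c' -> no
  pos 7: 'a' -> no
  pos 8: 'h' -> no
  pos 9: 'h' -> no
  pos 10: 'g' -> MATCH
  pos 11: 'c' -> no
Total matches: 2

2


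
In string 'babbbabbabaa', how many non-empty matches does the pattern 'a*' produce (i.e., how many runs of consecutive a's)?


Pattern 'a*' matches zero or more a's. We want non-empty runs of consecutive a's.
String: 'babbbabbabaa'
Walking through the string to find runs of a's:
  Run 1: positions 1-1 -> 'a'
  Run 2: positions 5-5 -> 'a'
  Run 3: positions 8-8 -> 'a'
  Run 4: positions 10-11 -> 'aa'
Non-empty runs found: ['a', 'a', 'a', 'aa']
Count: 4

4


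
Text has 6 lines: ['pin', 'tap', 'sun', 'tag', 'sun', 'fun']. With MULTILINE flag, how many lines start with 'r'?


With MULTILINE flag, ^ matches the start of each line.
Lines: ['pin', 'tap', 'sun', 'tag', 'sun', 'fun']
Checking which lines start with 'r':
  Line 1: 'pin' -> no
  Line 2: 'tap' -> no
  Line 3: 'sun' -> no
  Line 4: 'tag' -> no
  Line 5: 'sun' -> no
  Line 6: 'fun' -> no
Matching lines: []
Count: 0

0


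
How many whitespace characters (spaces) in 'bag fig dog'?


\s matches whitespace characters (spaces, tabs, etc.).
Text: 'bag fig dog'
This text has 3 words separated by spaces.
Number of spaces = number of words - 1 = 3 - 1 = 2

2


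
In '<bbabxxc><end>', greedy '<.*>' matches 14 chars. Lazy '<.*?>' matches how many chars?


Greedy '<.*>' tries to match as MUCH as possible.
Lazy '<.*?>' tries to match as LITTLE as possible.

String: '<bbabxxc><end>'
Greedy '<.*>' starts at first '<' and extends to the LAST '>': '<bbabxxc><end>' (14 chars)
Lazy '<.*?>' starts at first '<' and stops at the FIRST '>': '<bbabxxc>' (9 chars)

9


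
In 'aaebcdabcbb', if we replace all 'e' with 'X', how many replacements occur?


re.sub('e', 'X', text) replaces every occurrence of 'e' with 'X'.
Text: 'aaebcdabcbb'
Scanning for 'e':
  pos 2: 'e' -> replacement #1
Total replacements: 1

1


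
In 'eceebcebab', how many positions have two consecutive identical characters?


Looking for consecutive identical characters in 'eceebcebab':
  pos 0-1: 'e' vs 'c' -> different
  pos 1-2: 'c' vs 'e' -> different
  pos 2-3: 'e' vs 'e' -> MATCH ('ee')
  pos 3-4: 'e' vs 'b' -> different
  pos 4-5: 'b' vs 'c' -> different
  pos 5-6: 'c' vs 'e' -> different
  pos 6-7: 'e' vs 'b' -> different
  pos 7-8: 'b' vs 'a' -> different
  pos 8-9: 'a' vs 'b' -> different
Consecutive identical pairs: ['ee']
Count: 1

1


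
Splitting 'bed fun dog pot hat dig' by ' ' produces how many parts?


Splitting by ' ' breaks the string at each occurrence of the separator.
Text: 'bed fun dog pot hat dig'
Parts after split:
  Part 1: 'bed'
  Part 2: 'fun'
  Part 3: 'dog'
  Part 4: 'pot'
  Part 5: 'hat'
  Part 6: 'dig'
Total parts: 6

6


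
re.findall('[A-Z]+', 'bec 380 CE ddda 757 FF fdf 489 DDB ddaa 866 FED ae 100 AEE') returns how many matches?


Pattern '[A-Z]+' finds one or more uppercase letters.
Text: 'bec 380 CE ddda 757 FF fdf 489 DDB ddaa 866 FED ae 100 AEE'
Scanning for matches:
  Match 1: 'CE'
  Match 2: 'FF'
  Match 3: 'DDB'
  Match 4: 'FED'
  Match 5: 'AEE'
Total matches: 5

5


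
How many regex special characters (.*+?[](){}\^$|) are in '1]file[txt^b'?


Regex special characters are: . * + ? [ ] ( ) { } \ ^ $ |
Scanning '1]file[txt^b':
  pos 1: ']' -> SPECIAL
  pos 6: '[' -> SPECIAL
  pos 10: '^' -> SPECIAL
Special chars found: [']', '[', '^']
Total: 3

3


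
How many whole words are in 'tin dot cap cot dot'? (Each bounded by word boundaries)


Word boundaries (\b) mark the start/end of each word.
Text: 'tin dot cap cot dot'
Splitting by whitespace:
  Word 1: 'tin'
  Word 2: 'dot'
  Word 3: 'cap'
  Word 4: 'cot'
  Word 5: 'dot'
Total whole words: 5

5


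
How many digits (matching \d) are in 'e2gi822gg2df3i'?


\d matches any digit 0-9.
Scanning 'e2gi822gg2df3i':
  pos 1: '2' -> DIGIT
  pos 4: '8' -> DIGIT
  pos 5: '2' -> DIGIT
  pos 6: '2' -> DIGIT
  pos 9: '2' -> DIGIT
  pos 12: '3' -> DIGIT
Digits found: ['2', '8', '2', '2', '2', '3']
Total: 6

6


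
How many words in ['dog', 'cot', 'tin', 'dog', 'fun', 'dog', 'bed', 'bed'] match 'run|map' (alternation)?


Alternation 'run|map' matches either 'run' or 'map'.
Checking each word:
  'dog' -> no
  'cot' -> no
  'tin' -> no
  'dog' -> no
  'fun' -> no
  'dog' -> no
  'bed' -> no
  'bed' -> no
Matches: []
Count: 0

0


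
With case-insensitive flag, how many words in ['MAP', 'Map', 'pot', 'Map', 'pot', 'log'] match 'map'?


Case-insensitive matching: compare each word's lowercase form to 'map'.
  'MAP' -> lower='map' -> MATCH
  'Map' -> lower='map' -> MATCH
  'pot' -> lower='pot' -> no
  'Map' -> lower='map' -> MATCH
  'pot' -> lower='pot' -> no
  'log' -> lower='log' -> no
Matches: ['MAP', 'Map', 'Map']
Count: 3

3


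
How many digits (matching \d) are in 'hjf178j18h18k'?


\d matches any digit 0-9.
Scanning 'hjf178j18h18k':
  pos 3: '1' -> DIGIT
  pos 4: '7' -> DIGIT
  pos 5: '8' -> DIGIT
  pos 7: '1' -> DIGIT
  pos 8: '8' -> DIGIT
  pos 10: '1' -> DIGIT
  pos 11: '8' -> DIGIT
Digits found: ['1', '7', '8', '1', '8', '1', '8']
Total: 7

7


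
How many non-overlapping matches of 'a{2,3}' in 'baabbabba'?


Pattern 'a{2,3}' matches between 2 and 3 consecutive a's (greedy).
String: 'baabbabba'
Finding runs of a's and applying greedy matching:
  Run at pos 1: 'aa' (length 2)
  Run at pos 5: 'a' (length 1)
  Run at pos 8: 'a' (length 1)
Matches: ['aa']
Count: 1

1


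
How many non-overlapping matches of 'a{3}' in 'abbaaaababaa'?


Pattern 'a{3}' matches exactly 3 consecutive a's (greedy, non-overlapping).
String: 'abbaaaababaa'
Scanning for runs of a's:
  Run at pos 0: 'a' (length 1) -> 0 match(es)
  Run at pos 3: 'aaaa' (length 4) -> 1 match(es)
  Run at pos 8: 'a' (length 1) -> 0 match(es)
  Run at pos 10: 'aa' (length 2) -> 0 match(es)
Matches found: ['aaa']
Total: 1

1


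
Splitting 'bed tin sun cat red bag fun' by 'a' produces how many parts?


Splitting by 'a' breaks the string at each occurrence of the separator.
Text: 'bed tin sun cat red bag fun'
Parts after split:
  Part 1: 'bed tin sun c'
  Part 2: 't red b'
  Part 3: 'g fun'
Total parts: 3

3


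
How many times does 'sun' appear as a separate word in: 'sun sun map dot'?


Scanning each word for exact match 'sun':
  Word 1: 'sun' -> MATCH
  Word 2: 'sun' -> MATCH
  Word 3: 'map' -> no
  Word 4: 'dot' -> no
Total matches: 2

2


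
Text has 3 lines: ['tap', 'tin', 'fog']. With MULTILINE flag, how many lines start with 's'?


With MULTILINE flag, ^ matches the start of each line.
Lines: ['tap', 'tin', 'fog']
Checking which lines start with 's':
  Line 1: 'tap' -> no
  Line 2: 'tin' -> no
  Line 3: 'fog' -> no
Matching lines: []
Count: 0

0


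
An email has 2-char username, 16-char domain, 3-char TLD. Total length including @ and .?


An email address has format: username@domain.tld
Username length: 2
'@' character: 1
Domain length: 16
'.' character: 1
TLD length: 3
Total = 2 + 1 + 16 + 1 + 3 = 23

23


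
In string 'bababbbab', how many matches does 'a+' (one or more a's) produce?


Pattern 'a+' matches one or more consecutive a's.
String: 'bababbbab'
Scanning for runs of a:
  Match 1: 'a' (length 1)
  Match 2: 'a' (length 1)
  Match 3: 'a' (length 1)
Total matches: 3

3


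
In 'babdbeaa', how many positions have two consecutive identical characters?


Looking for consecutive identical characters in 'babdbeaa':
  pos 0-1: 'b' vs 'a' -> different
  pos 1-2: 'a' vs 'b' -> different
  pos 2-3: 'b' vs 'd' -> different
  pos 3-4: 'd' vs 'b' -> different
  pos 4-5: 'b' vs 'e' -> different
  pos 5-6: 'e' vs 'a' -> different
  pos 6-7: 'a' vs 'a' -> MATCH ('aa')
Consecutive identical pairs: ['aa']
Count: 1

1


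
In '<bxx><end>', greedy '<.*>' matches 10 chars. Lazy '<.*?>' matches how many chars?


Greedy '<.*>' tries to match as MUCH as possible.
Lazy '<.*?>' tries to match as LITTLE as possible.

String: '<bxx><end>'
Greedy '<.*>' starts at first '<' and extends to the LAST '>': '<bxx><end>' (10 chars)
Lazy '<.*?>' starts at first '<' and stops at the FIRST '>': '<bxx>' (5 chars)

5


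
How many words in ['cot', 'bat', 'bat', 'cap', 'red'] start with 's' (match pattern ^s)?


Pattern ^s anchors to start of word. Check which words begin with 's':
  'cot' -> no
  'bat' -> no
  'bat' -> no
  'cap' -> no
  'red' -> no
Matching words: []
Count: 0

0


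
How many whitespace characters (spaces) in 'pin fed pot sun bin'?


\s matches whitespace characters (spaces, tabs, etc.).
Text: 'pin fed pot sun bin'
This text has 5 words separated by spaces.
Number of spaces = number of words - 1 = 5 - 1 = 4

4


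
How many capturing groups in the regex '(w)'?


To count capturing groups, count each '(' that starts a group.
Pattern: '(w)'
Walking through the pattern:
  Position 0: '(' -> group #1
Total capturing groups: 1

1


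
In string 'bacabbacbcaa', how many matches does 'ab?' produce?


Pattern 'ab?' matches 'a' optionally followed by 'b'.
String: 'bacabbacbcaa'
Scanning left to right for 'a' then checking next char:
  Match 1: 'a' (a not followed by b)
  Match 2: 'ab' (a followed by b)
  Match 3: 'a' (a not followed by b)
  Match 4: 'a' (a not followed by b)
  Match 5: 'a' (a not followed by b)
Total matches: 5

5


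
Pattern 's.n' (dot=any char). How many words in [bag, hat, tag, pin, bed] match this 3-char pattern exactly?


Pattern 's.n' means: starts with 's', any single char, ends with 'n'.
Checking each word (must be exactly 3 chars):
  'bag' (len=3): no
  'hat' (len=3): no
  'tag' (len=3): no
  'pin' (len=3): no
  'bed' (len=3): no
Matching words: []
Total: 0

0


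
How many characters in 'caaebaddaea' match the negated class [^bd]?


Negated class [^bd] matches any char NOT in {b, d}
Scanning 'caaebaddaea':
  pos 0: 'c' -> MATCH
  pos 1: 'a' -> MATCH
  pos 2: 'a' -> MATCH
  pos 3: 'e' -> MATCH
  pos 4: 'b' -> no (excluded)
  pos 5: 'a' -> MATCH
  pos 6: 'd' -> no (excluded)
  pos 7: 'd' -> no (excluded)
  pos 8: 'a' -> MATCH
  pos 9: 'e' -> MATCH
  pos 10: 'a' -> MATCH
Total matches: 8

8


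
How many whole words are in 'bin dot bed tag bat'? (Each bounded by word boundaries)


Word boundaries (\b) mark the start/end of each word.
Text: 'bin dot bed tag bat'
Splitting by whitespace:
  Word 1: 'bin'
  Word 2: 'dot'
  Word 3: 'bed'
  Word 4: 'tag'
  Word 5: 'bat'
Total whole words: 5

5


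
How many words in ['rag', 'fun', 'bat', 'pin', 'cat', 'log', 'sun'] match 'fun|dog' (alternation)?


Alternation 'fun|dog' matches either 'fun' or 'dog'.
Checking each word:
  'rag' -> no
  'fun' -> MATCH
  'bat' -> no
  'pin' -> no
  'cat' -> no
  'log' -> no
  'sun' -> no
Matches: ['fun']
Count: 1

1


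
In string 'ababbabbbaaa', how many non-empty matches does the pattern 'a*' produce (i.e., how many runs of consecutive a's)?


Pattern 'a*' matches zero or more a's. We want non-empty runs of consecutive a's.
String: 'ababbabbbaaa'
Walking through the string to find runs of a's:
  Run 1: positions 0-0 -> 'a'
  Run 2: positions 2-2 -> 'a'
  Run 3: positions 5-5 -> 'a'
  Run 4: positions 9-11 -> 'aaa'
Non-empty runs found: ['a', 'a', 'a', 'aaa']
Count: 4

4


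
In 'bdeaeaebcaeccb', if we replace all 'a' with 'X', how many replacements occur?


re.sub('a', 'X', text) replaces every occurrence of 'a' with 'X'.
Text: 'bdeaeaebcaeccb'
Scanning for 'a':
  pos 3: 'a' -> replacement #1
  pos 5: 'a' -> replacement #2
  pos 9: 'a' -> replacement #3
Total replacements: 3

3


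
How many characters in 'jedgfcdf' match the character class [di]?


Character class [di] matches any of: {d, i}
Scanning string 'jedgfcdf' character by character:
  pos 0: 'j' -> no
  pos 1: 'e' -> no
  pos 2: 'd' -> MATCH
  pos 3: 'g' -> no
  pos 4: 'f' -> no
  pos 5: 'c' -> no
  pos 6: 'd' -> MATCH
  pos 7: 'f' -> no
Total matches: 2

2


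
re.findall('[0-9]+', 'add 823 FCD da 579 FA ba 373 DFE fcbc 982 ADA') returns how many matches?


Pattern '[0-9]+' finds one or more digits.
Text: 'add 823 FCD da 579 FA ba 373 DFE fcbc 982 ADA'
Scanning for matches:
  Match 1: '823'
  Match 2: '579'
  Match 3: '373'
  Match 4: '982'
Total matches: 4

4


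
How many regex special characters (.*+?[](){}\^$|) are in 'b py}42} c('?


Regex special characters are: . * + ? [ ] ( ) { } \ ^ $ |
Scanning 'b py}42} c(':
  pos 4: '}' -> SPECIAL
  pos 7: '}' -> SPECIAL
  pos 10: '(' -> SPECIAL
Special chars found: ['}', '}', '(']
Total: 3

3


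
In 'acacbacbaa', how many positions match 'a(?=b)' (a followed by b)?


Lookahead 'a(?=b)' matches 'a' only when followed by 'b'.
String: 'acacbacbaa'
Checking each position where char is 'a':
  pos 0: 'a' -> no (next='c')
  pos 2: 'a' -> no (next='c')
  pos 5: 'a' -> no (next='c')
  pos 8: 'a' -> no (next='a')
Matching positions: []
Count: 0

0


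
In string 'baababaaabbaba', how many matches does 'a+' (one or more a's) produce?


Pattern 'a+' matches one or more consecutive a's.
String: 'baababaaabbaba'
Scanning for runs of a:
  Match 1: 'aa' (length 2)
  Match 2: 'a' (length 1)
  Match 3: 'aaa' (length 3)
  Match 4: 'a' (length 1)
  Match 5: 'a' (length 1)
Total matches: 5

5


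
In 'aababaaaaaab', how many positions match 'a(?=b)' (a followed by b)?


Lookahead 'a(?=b)' matches 'a' only when followed by 'b'.
String: 'aababaaaaaab'
Checking each position where char is 'a':
  pos 0: 'a' -> no (next='a')
  pos 1: 'a' -> MATCH (next='b')
  pos 3: 'a' -> MATCH (next='b')
  pos 5: 'a' -> no (next='a')
  pos 6: 'a' -> no (next='a')
  pos 7: 'a' -> no (next='a')
  pos 8: 'a' -> no (next='a')
  pos 9: 'a' -> no (next='a')
  pos 10: 'a' -> MATCH (next='b')
Matching positions: [1, 3, 10]
Count: 3

3


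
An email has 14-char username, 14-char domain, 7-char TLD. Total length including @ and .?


An email address has format: username@domain.tld
Username length: 14
'@' character: 1
Domain length: 14
'.' character: 1
TLD length: 7
Total = 14 + 1 + 14 + 1 + 7 = 37

37


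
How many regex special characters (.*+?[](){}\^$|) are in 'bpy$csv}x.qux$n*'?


Regex special characters are: . * + ? [ ] ( ) { } \ ^ $ |
Scanning 'bpy$csv}x.qux$n*':
  pos 3: '$' -> SPECIAL
  pos 7: '}' -> SPECIAL
  pos 9: '.' -> SPECIAL
  pos 13: '$' -> SPECIAL
  pos 15: '*' -> SPECIAL
Special chars found: ['$', '}', '.', '$', '*']
Total: 5

5


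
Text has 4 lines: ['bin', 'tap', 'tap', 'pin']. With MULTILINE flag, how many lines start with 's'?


With MULTILINE flag, ^ matches the start of each line.
Lines: ['bin', 'tap', 'tap', 'pin']
Checking which lines start with 's':
  Line 1: 'bin' -> no
  Line 2: 'tap' -> no
  Line 3: 'tap' -> no
  Line 4: 'pin' -> no
Matching lines: []
Count: 0

0


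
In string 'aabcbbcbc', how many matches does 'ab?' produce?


Pattern 'ab?' matches 'a' optionally followed by 'b'.
String: 'aabcbbcbc'
Scanning left to right for 'a' then checking next char:
  Match 1: 'a' (a not followed by b)
  Match 2: 'ab' (a followed by b)
Total matches: 2

2


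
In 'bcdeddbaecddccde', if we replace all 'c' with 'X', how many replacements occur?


re.sub('c', 'X', text) replaces every occurrence of 'c' with 'X'.
Text: 'bcdeddbaecddccde'
Scanning for 'c':
  pos 1: 'c' -> replacement #1
  pos 9: 'c' -> replacement #2
  pos 12: 'c' -> replacement #3
  pos 13: 'c' -> replacement #4
Total replacements: 4

4


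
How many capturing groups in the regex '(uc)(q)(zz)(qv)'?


To count capturing groups, count each '(' that starts a group.
Pattern: '(uc)(q)(zz)(qv)'
Walking through the pattern:
  Position 0: '(' -> group #1
  Position 4: '(' -> group #2
  Position 7: '(' -> group #3
  Position 11: '(' -> group #4
Total capturing groups: 4

4


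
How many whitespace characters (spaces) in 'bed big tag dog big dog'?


\s matches whitespace characters (spaces, tabs, etc.).
Text: 'bed big tag dog big dog'
This text has 6 words separated by spaces.
Number of spaces = number of words - 1 = 6 - 1 = 5

5


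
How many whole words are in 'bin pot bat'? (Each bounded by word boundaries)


Word boundaries (\b) mark the start/end of each word.
Text: 'bin pot bat'
Splitting by whitespace:
  Word 1: 'bin'
  Word 2: 'pot'
  Word 3: 'bat'
Total whole words: 3

3


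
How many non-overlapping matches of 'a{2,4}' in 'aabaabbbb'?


Pattern 'a{2,4}' matches between 2 and 4 consecutive a's (greedy).
String: 'aabaabbbb'
Finding runs of a's and applying greedy matching:
  Run at pos 0: 'aa' (length 2)
  Run at pos 3: 'aa' (length 2)
Matches: ['aa', 'aa']
Count: 2

2


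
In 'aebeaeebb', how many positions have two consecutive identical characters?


Looking for consecutive identical characters in 'aebeaeebb':
  pos 0-1: 'a' vs 'e' -> different
  pos 1-2: 'e' vs 'b' -> different
  pos 2-3: 'b' vs 'e' -> different
  pos 3-4: 'e' vs 'a' -> different
  pos 4-5: 'a' vs 'e' -> different
  pos 5-6: 'e' vs 'e' -> MATCH ('ee')
  pos 6-7: 'e' vs 'b' -> different
  pos 7-8: 'b' vs 'b' -> MATCH ('bb')
Consecutive identical pairs: ['ee', 'bb']
Count: 2

2


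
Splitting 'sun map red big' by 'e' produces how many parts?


Splitting by 'e' breaks the string at each occurrence of the separator.
Text: 'sun map red big'
Parts after split:
  Part 1: 'sun map r'
  Part 2: 'd big'
Total parts: 2

2


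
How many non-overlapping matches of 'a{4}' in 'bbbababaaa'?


Pattern 'a{4}' matches exactly 4 consecutive a's (greedy, non-overlapping).
String: 'bbbababaaa'
Scanning for runs of a's:
  Run at pos 3: 'a' (length 1) -> 0 match(es)
  Run at pos 5: 'a' (length 1) -> 0 match(es)
  Run at pos 7: 'aaa' (length 3) -> 0 match(es)
Matches found: []
Total: 0

0


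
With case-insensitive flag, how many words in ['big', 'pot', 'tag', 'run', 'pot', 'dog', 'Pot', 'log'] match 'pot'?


Case-insensitive matching: compare each word's lowercase form to 'pot'.
  'big' -> lower='big' -> no
  'pot' -> lower='pot' -> MATCH
  'tag' -> lower='tag' -> no
  'run' -> lower='run' -> no
  'pot' -> lower='pot' -> MATCH
  'dog' -> lower='dog' -> no
  'Pot' -> lower='pot' -> MATCH
  'log' -> lower='log' -> no
Matches: ['pot', 'pot', 'Pot']
Count: 3

3


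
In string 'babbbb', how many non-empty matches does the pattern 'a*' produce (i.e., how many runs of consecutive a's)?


Pattern 'a*' matches zero or more a's. We want non-empty runs of consecutive a's.
String: 'babbbb'
Walking through the string to find runs of a's:
  Run 1: positions 1-1 -> 'a'
Non-empty runs found: ['a']
Count: 1

1


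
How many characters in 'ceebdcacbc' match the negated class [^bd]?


Negated class [^bd] matches any char NOT in {b, d}
Scanning 'ceebdcacbc':
  pos 0: 'c' -> MATCH
  pos 1: 'e' -> MATCH
  pos 2: 'e' -> MATCH
  pos 3: 'b' -> no (excluded)
  pos 4: 'd' -> no (excluded)
  pos 5: 'c' -> MATCH
  pos 6: 'a' -> MATCH
  pos 7: 'c' -> MATCH
  pos 8: 'b' -> no (excluded)
  pos 9: 'c' -> MATCH
Total matches: 7

7


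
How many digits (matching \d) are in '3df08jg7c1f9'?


\d matches any digit 0-9.
Scanning '3df08jg7c1f9':
  pos 0: '3' -> DIGIT
  pos 3: '0' -> DIGIT
  pos 4: '8' -> DIGIT
  pos 7: '7' -> DIGIT
  pos 9: '1' -> DIGIT
  pos 11: '9' -> DIGIT
Digits found: ['3', '0', '8', '7', '1', '9']
Total: 6

6


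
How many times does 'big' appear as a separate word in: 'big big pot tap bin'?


Scanning each word for exact match 'big':
  Word 1: 'big' -> MATCH
  Word 2: 'big' -> MATCH
  Word 3: 'pot' -> no
  Word 4: 'tap' -> no
  Word 5: 'bin' -> no
Total matches: 2

2


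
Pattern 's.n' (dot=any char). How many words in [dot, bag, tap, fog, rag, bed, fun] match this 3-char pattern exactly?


Pattern 's.n' means: starts with 's', any single char, ends with 'n'.
Checking each word (must be exactly 3 chars):
  'dot' (len=3): no
  'bag' (len=3): no
  'tap' (len=3): no
  'fog' (len=3): no
  'rag' (len=3): no
  'bed' (len=3): no
  'fun' (len=3): no
Matching words: []
Total: 0

0


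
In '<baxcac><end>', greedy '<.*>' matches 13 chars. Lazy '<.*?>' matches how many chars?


Greedy '<.*>' tries to match as MUCH as possible.
Lazy '<.*?>' tries to match as LITTLE as possible.

String: '<baxcac><end>'
Greedy '<.*>' starts at first '<' and extends to the LAST '>': '<baxcac><end>' (13 chars)
Lazy '<.*?>' starts at first '<' and stops at the FIRST '>': '<baxcac>' (8 chars)

8


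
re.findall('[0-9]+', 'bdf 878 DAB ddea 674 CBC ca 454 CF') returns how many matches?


Pattern '[0-9]+' finds one or more digits.
Text: 'bdf 878 DAB ddea 674 CBC ca 454 CF'
Scanning for matches:
  Match 1: '878'
  Match 2: '674'
  Match 3: '454'
Total matches: 3

3


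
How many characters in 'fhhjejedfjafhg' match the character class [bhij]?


Character class [bhij] matches any of: {b, h, i, j}
Scanning string 'fhhjejedfjafhg' character by character:
  pos 0: 'f' -> no
  pos 1: 'h' -> MATCH
  pos 2: 'h' -> MATCH
  pos 3: 'j' -> MATCH
  pos 4: 'e' -> no
  pos 5: 'j' -> MATCH
  pos 6: 'e' -> no
  pos 7: 'd' -> no
  pos 8: 'f' -> no
  pos 9: 'j' -> MATCH
  pos 10: 'a' -> no
  pos 11: 'f' -> no
  pos 12: 'h' -> MATCH
  pos 13: 'g' -> no
Total matches: 6

6


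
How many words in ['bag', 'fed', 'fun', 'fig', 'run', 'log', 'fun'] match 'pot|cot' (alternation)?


Alternation 'pot|cot' matches either 'pot' or 'cot'.
Checking each word:
  'bag' -> no
  'fed' -> no
  'fun' -> no
  'fig' -> no
  'run' -> no
  'log' -> no
  'fun' -> no
Matches: []
Count: 0

0


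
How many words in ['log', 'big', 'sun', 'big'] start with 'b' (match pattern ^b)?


Pattern ^b anchors to start of word. Check which words begin with 'b':
  'log' -> no
  'big' -> MATCH (starts with 'b')
  'sun' -> no
  'big' -> MATCH (starts with 'b')
Matching words: ['big', 'big']
Count: 2

2


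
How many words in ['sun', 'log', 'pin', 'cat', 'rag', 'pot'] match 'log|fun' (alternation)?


Alternation 'log|fun' matches either 'log' or 'fun'.
Checking each word:
  'sun' -> no
  'log' -> MATCH
  'pin' -> no
  'cat' -> no
  'rag' -> no
  'pot' -> no
Matches: ['log']
Count: 1

1


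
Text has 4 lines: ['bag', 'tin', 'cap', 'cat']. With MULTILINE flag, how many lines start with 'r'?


With MULTILINE flag, ^ matches the start of each line.
Lines: ['bag', 'tin', 'cap', 'cat']
Checking which lines start with 'r':
  Line 1: 'bag' -> no
  Line 2: 'tin' -> no
  Line 3: 'cap' -> no
  Line 4: 'cat' -> no
Matching lines: []
Count: 0

0


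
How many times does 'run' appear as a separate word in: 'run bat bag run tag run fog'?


Scanning each word for exact match 'run':
  Word 1: 'run' -> MATCH
  Word 2: 'bat' -> no
  Word 3: 'bag' -> no
  Word 4: 'run' -> MATCH
  Word 5: 'tag' -> no
  Word 6: 'run' -> MATCH
  Word 7: 'fog' -> no
Total matches: 3

3


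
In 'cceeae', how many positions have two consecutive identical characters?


Looking for consecutive identical characters in 'cceeae':
  pos 0-1: 'c' vs 'c' -> MATCH ('cc')
  pos 1-2: 'c' vs 'e' -> different
  pos 2-3: 'e' vs 'e' -> MATCH ('ee')
  pos 3-4: 'e' vs 'a' -> different
  pos 4-5: 'a' vs 'e' -> different
Consecutive identical pairs: ['cc', 'ee']
Count: 2

2


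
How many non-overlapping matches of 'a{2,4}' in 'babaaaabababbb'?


Pattern 'a{2,4}' matches between 2 and 4 consecutive a's (greedy).
String: 'babaaaabababbb'
Finding runs of a's and applying greedy matching:
  Run at pos 1: 'a' (length 1)
  Run at pos 3: 'aaaa' (length 4)
  Run at pos 8: 'a' (length 1)
  Run at pos 10: 'a' (length 1)
Matches: ['aaaa']
Count: 1

1


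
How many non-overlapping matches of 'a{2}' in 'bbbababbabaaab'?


Pattern 'a{2}' matches exactly 2 consecutive a's (greedy, non-overlapping).
String: 'bbbababbabaaab'
Scanning for runs of a's:
  Run at pos 3: 'a' (length 1) -> 0 match(es)
  Run at pos 5: 'a' (length 1) -> 0 match(es)
  Run at pos 8: 'a' (length 1) -> 0 match(es)
  Run at pos 10: 'aaa' (length 3) -> 1 match(es)
Matches found: ['aa']
Total: 1

1


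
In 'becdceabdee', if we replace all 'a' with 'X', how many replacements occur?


re.sub('a', 'X', text) replaces every occurrence of 'a' with 'X'.
Text: 'becdceabdee'
Scanning for 'a':
  pos 6: 'a' -> replacement #1
Total replacements: 1

1


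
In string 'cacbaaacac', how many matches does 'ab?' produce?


Pattern 'ab?' matches 'a' optionally followed by 'b'.
String: 'cacbaaacac'
Scanning left to right for 'a' then checking next char:
  Match 1: 'a' (a not followed by b)
  Match 2: 'a' (a not followed by b)
  Match 3: 'a' (a not followed by b)
  Match 4: 'a' (a not followed by b)
  Match 5: 'a' (a not followed by b)
Total matches: 5

5


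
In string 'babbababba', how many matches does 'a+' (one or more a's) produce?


Pattern 'a+' matches one or more consecutive a's.
String: 'babbababba'
Scanning for runs of a:
  Match 1: 'a' (length 1)
  Match 2: 'a' (length 1)
  Match 3: 'a' (length 1)
  Match 4: 'a' (length 1)
Total matches: 4

4


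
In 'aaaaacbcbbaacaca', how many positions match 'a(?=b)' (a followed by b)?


Lookahead 'a(?=b)' matches 'a' only when followed by 'b'.
String: 'aaaaacbcbbaacaca'
Checking each position where char is 'a':
  pos 0: 'a' -> no (next='a')
  pos 1: 'a' -> no (next='a')
  pos 2: 'a' -> no (next='a')
  pos 3: 'a' -> no (next='a')
  pos 4: 'a' -> no (next='c')
  pos 10: 'a' -> no (next='a')
  pos 11: 'a' -> no (next='c')
  pos 13: 'a' -> no (next='c')
Matching positions: []
Count: 0

0


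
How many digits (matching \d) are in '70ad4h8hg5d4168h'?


\d matches any digit 0-9.
Scanning '70ad4h8hg5d4168h':
  pos 0: '7' -> DIGIT
  pos 1: '0' -> DIGIT
  pos 4: '4' -> DIGIT
  pos 6: '8' -> DIGIT
  pos 9: '5' -> DIGIT
  pos 11: '4' -> DIGIT
  pos 12: '1' -> DIGIT
  pos 13: '6' -> DIGIT
  pos 14: '8' -> DIGIT
Digits found: ['7', '0', '4', '8', '5', '4', '1', '6', '8']
Total: 9

9


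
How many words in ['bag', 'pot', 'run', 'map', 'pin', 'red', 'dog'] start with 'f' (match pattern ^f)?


Pattern ^f anchors to start of word. Check which words begin with 'f':
  'bag' -> no
  'pot' -> no
  'run' -> no
  'map' -> no
  'pin' -> no
  'red' -> no
  'dog' -> no
Matching words: []
Count: 0

0
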